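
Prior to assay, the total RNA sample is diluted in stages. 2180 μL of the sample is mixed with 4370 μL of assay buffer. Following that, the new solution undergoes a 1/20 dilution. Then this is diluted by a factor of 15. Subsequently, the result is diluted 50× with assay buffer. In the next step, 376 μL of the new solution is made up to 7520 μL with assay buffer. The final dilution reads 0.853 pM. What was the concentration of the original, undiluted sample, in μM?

Overall dilution factor = 3.005 × 20 × 15 × 50 × 20 = 9.01 × 10⁵.
Original = 0.853 pM × 9.01 × 10⁵ = 7.69 × 10⁵ pM = 0.769 μM.

0.769 μM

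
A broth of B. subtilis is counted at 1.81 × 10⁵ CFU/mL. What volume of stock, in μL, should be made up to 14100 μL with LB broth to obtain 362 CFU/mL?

28.2 μL

V₁ = C₂V₂/C₁ = 362 × 14100 / 1.81 × 10⁵ = 28.2 μL.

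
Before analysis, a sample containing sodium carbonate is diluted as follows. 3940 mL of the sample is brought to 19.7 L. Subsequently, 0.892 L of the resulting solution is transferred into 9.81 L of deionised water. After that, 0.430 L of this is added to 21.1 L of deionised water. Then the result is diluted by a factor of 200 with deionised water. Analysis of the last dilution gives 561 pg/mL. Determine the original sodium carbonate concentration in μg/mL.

337 μg/mL

Overall dilution factor = 5 × 12.00 × 50.07 × 200 = 6.01 × 10⁵.
Original = 561 pg/mL × 6.01 × 10⁵ = 3.37 × 10⁸ pg/mL = 337 μg/mL.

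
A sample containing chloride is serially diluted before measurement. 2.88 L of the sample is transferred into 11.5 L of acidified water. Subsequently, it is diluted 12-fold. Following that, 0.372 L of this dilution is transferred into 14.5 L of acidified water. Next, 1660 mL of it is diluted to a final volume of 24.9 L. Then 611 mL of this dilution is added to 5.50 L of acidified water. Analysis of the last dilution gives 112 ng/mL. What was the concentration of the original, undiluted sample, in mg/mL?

Overall dilution factor = 4.993 × 12 × 39.98 × 15 × 10.00 = 3.59 × 10⁵.
Original = 112 ng/mL × 3.59 × 10⁵ = 4.02 × 10⁷ ng/mL = 40.2 mg/mL.

40.2 mg/mL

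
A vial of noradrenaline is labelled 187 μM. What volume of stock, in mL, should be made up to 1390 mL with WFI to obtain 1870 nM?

13.9 mL

1870 nM = 1.87 μM.
V₁ = C₂V₂/C₁ = 1.87 × 1390 / 187 = 13.9 mL.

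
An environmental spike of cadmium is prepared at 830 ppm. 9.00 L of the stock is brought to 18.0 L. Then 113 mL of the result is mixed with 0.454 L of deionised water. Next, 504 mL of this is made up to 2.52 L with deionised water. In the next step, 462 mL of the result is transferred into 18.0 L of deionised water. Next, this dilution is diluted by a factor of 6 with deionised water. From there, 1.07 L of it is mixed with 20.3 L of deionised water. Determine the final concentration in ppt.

3450 ppt

Overall dilution factor = 2 × 5.018 × 5 × 39.96 × 6 × 19.97 = 2.40 × 10⁵.
830 ppm / 2.40 × 10⁵ = 3.45 × 10⁻³ ppm = 3450 ppt.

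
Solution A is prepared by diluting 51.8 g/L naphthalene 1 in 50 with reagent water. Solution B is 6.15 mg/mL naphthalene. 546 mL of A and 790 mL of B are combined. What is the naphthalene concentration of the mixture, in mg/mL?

C_A = 51.8 g/L / 50 = 1.04 g/L.
C_B = 6.15 mg/mL = 6.15 g/L.
C_mix = (C_A·V_A + C_B·V_B)/(V_A + V_B) = (1.04×546 + 6.15×790) / 1336 = 4.06 g/L = 4.06 mg/mL.

4.06 mg/mL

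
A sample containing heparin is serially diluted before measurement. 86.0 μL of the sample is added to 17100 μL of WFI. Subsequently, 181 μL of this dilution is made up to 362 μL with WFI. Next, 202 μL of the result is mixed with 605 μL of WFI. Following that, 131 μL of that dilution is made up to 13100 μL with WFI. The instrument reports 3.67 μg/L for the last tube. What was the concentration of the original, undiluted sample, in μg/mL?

Overall dilution factor = 199.8 × 2 × 3.995 × 100 = 1.60 × 10⁵.
Original = 3.67 μg/L × 1.60 × 10⁵ = 5.86 × 10⁵ μg/L = 586 μg/mL.

586 μg/mL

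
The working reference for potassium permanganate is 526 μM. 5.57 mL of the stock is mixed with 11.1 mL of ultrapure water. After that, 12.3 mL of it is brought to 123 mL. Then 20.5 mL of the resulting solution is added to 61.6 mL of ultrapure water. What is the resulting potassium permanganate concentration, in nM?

4390 nM

Overall dilution factor = 2.993 × 10 × 4.005 = 120.
526 μM / 120 = 4.39 μM = 4390 nM.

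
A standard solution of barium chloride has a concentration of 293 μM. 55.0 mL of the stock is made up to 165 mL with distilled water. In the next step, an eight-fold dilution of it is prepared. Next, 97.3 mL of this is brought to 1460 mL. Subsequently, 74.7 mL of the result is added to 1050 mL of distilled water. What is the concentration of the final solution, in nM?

54.0 nM

Overall dilution factor = 3 × 8 × 15.01 × 15.06 = 5422.
293 μM / 5422 = 0.0540 μM = 54.0 nM.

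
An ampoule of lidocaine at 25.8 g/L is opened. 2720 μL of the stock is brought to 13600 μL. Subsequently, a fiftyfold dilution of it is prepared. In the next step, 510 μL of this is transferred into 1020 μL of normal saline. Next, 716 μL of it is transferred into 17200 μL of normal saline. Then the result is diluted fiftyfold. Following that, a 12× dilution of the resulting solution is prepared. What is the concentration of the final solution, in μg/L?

Overall dilution factor = 5 × 50 × 3 × 25.02 × 50 × 12 = 1.13 × 10⁷.
25.8 g/L / 1.13 × 10⁷ = 2.29 × 10⁻⁶ g/L = 2.29 μg/L.

2.29 μg/L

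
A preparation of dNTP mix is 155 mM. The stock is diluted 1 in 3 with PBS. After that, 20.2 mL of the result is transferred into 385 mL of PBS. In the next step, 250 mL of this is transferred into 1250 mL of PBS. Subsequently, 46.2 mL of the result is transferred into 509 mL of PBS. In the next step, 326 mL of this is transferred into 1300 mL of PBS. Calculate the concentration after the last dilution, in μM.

7.16 μM

Overall dilution factor = 3 × 20.06 × 6 × 12.02 × 4.988 = 2.16 × 10⁴.
155 mM / 2.16 × 10⁴ = 7.16 × 10⁻³ mM = 7.16 μM.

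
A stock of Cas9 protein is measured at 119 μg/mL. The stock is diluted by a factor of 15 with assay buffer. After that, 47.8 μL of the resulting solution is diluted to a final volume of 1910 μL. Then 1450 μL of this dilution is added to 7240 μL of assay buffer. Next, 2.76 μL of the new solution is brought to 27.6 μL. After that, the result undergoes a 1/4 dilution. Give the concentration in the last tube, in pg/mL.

828 pg/mL

Overall dilution factor = 15 × 39.96 × 5.993 × 10 × 4 = 1.44 × 10⁵.
119 μg/mL / 1.44 × 10⁵ = 8.28 × 10⁻⁴ μg/mL = 828 pg/mL.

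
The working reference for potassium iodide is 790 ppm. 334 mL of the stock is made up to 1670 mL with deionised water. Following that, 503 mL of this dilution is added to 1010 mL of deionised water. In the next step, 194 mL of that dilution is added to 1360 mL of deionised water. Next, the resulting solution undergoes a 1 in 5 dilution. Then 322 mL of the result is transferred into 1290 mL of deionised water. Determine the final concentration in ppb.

Overall dilution factor = 5 × 3.008 × 8.010 × 5 × 5.006 = 3016.
790 ppm / 3016 = 0.262 ppm = 262 ppb.

262 ppb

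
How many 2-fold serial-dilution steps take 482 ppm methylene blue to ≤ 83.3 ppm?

Need 2ⁿ ≥ 5.79, so n ≥ log(5.79)/log(2) = 2.53.
Minimum whole steps: n = 3.

3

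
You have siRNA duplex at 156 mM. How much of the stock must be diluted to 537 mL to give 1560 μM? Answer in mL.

1560 μM = 1.56 mM.
V₁ = C₂V₂/C₁ = 1.56 × 537 / 156 = 5.37 mL.

5.37 mL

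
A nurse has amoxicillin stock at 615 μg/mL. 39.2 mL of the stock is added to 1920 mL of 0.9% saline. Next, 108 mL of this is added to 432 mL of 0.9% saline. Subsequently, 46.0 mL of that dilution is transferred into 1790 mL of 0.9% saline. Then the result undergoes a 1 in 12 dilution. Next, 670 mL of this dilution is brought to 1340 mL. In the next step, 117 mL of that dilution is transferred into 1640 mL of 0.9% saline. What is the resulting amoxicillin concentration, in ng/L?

Overall dilution factor = 49.98 × 5 × 39.91 × 12 × 2 × 15.02 = 3.59 × 10⁶.
615 μg/mL / 3.59 × 10⁶ = 1.71 × 10⁻⁴ μg/mL = 171 ng/L.

171 ng/L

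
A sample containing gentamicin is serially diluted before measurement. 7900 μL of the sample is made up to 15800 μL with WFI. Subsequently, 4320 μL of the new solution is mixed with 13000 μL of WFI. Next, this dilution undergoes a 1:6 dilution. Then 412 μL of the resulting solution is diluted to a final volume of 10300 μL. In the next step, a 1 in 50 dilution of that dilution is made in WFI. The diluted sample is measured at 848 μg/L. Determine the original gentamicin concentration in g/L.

51.0 g/L

Overall dilution factor = 2 × 4.009 × 6 × 25 × 50 = 6.01 × 10⁴.
Original = 848 μg/L × 6.01 × 10⁴ = 5.10 × 10⁷ μg/L = 51.0 g/L.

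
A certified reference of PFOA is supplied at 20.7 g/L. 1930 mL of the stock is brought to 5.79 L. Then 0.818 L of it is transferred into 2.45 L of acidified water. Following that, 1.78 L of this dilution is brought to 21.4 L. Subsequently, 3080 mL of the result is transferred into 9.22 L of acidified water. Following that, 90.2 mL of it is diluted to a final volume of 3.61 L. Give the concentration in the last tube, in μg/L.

899 μg/L

Overall dilution factor = 3 × 3.995 × 12.02 × 3.994 × 40.02 = 2.30 × 10⁴.
20.7 g/L / 2.30 × 10⁴ = 8.99 × 10⁻⁴ g/L = 899 μg/L.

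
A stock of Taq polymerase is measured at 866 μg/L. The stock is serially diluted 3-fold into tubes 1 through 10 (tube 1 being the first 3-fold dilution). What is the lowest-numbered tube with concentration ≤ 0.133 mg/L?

tube 2

Tube n has concentration 866 μg/L / 3ⁿ.
Need 3ⁿ ≥ 866 μg/L / 0.133 mg/L = 6.51, so n ≥ 1.71.
First such tube: n = 2.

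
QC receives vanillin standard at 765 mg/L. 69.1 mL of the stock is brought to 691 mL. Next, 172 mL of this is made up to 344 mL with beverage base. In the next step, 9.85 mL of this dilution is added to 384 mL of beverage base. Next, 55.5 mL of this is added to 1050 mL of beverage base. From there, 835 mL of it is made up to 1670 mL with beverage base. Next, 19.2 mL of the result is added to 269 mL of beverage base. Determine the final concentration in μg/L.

1.60 μg/L

Overall dilution factor = 10 × 2 × 39.98 × 19.92 × 2 × 15.01 = 4.78 × 10⁵.
765 mg/L / 4.78 × 10⁵ = 1.60 × 10⁻³ mg/L = 1.60 μg/L.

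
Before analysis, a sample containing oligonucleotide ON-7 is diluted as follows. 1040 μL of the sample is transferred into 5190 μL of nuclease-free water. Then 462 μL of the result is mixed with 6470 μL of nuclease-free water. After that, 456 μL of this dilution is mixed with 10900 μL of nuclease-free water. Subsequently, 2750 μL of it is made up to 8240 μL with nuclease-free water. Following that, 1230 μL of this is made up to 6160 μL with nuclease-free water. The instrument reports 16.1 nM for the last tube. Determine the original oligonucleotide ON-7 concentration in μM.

541 μM

Overall dilution factor = 5.990 × 15.00 × 24.90 × 2.996 × 5.008 = 3.36 × 10⁴.
Original = 16.1 nM × 3.36 × 10⁴ = 5.41 × 10⁵ nM = 541 μM.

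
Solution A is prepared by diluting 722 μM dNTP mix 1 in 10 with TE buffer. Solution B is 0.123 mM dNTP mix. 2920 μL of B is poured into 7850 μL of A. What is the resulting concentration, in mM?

C_A = 722 μM / 10 = 72.2 μM.
C_B = 0.123 mM = 123 μM.
C_mix = (C_A·V_A + C_B·V_B)/(V_A + V_B) = (72.2×7850 + 123×2920) / 10770 = 86.0 μM = 0.0860 mM.

0.0860 mM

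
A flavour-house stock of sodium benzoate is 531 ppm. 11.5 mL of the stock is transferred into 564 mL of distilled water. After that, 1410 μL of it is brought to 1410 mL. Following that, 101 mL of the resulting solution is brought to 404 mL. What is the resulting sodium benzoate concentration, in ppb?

Overall dilution factor = 50.04 × 1000 × 4 = 2.00 × 10⁵.
531 ppm / 2.00 × 10⁵ = 2.65 × 10⁻³ ppm = 2.65 ppb.

2.65 ppb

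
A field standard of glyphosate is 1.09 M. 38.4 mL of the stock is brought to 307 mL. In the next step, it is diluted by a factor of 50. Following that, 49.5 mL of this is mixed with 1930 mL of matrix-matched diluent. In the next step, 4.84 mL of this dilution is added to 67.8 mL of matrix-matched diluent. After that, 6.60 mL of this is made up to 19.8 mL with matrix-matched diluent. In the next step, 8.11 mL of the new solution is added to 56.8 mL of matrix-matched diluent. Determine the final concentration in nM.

189 nM

Overall dilution factor = 7.995 × 50 × 39.99 × 15.01 × 3 × 8.004 = 5.76 × 10⁶.
1.09 M / 5.76 × 10⁶ = 1.89 × 10⁻⁷ M = 189 nM.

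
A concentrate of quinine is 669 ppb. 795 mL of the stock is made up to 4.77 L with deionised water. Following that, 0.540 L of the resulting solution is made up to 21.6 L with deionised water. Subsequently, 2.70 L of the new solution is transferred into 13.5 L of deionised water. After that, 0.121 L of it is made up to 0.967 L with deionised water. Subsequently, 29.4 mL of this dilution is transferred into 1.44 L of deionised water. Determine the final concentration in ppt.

1.16 ppt

Overall dilution factor = 6 × 40 × 6 × 7.992 × 49.98 = 5.75 × 10⁵.
669 ppb / 5.75 × 10⁵ = 1.16 × 10⁻³ ppb = 1.16 ppt.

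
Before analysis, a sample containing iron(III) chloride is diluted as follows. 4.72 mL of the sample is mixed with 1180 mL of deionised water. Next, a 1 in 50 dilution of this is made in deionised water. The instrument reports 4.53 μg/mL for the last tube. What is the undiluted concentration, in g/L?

56.9 g/L

Overall dilution factor = 251 × 50 = 1.26 × 10⁴.
Original = 4.53 μg/mL × 1.26 × 10⁴ = 5.69 × 10⁴ μg/mL = 56.9 g/L.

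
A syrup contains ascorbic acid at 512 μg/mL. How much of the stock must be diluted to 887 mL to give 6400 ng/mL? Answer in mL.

11.1 mL

6400 ng/mL = 6.40 μg/mL.
V₁ = C₂V₂/C₁ = 6.40 × 887 / 512 = 11.1 mL.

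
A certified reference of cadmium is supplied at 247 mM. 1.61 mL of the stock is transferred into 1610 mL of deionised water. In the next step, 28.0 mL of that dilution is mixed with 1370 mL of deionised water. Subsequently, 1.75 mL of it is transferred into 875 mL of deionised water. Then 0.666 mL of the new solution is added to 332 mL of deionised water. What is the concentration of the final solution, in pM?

19.7 pM

Overall dilution factor = 1001 × 49.93 × 501 × 499.5 = 1.25 × 10¹⁰.
247 mM / 1.25 × 10¹⁰ = 1.97 × 10⁻⁸ mM = 19.7 pM.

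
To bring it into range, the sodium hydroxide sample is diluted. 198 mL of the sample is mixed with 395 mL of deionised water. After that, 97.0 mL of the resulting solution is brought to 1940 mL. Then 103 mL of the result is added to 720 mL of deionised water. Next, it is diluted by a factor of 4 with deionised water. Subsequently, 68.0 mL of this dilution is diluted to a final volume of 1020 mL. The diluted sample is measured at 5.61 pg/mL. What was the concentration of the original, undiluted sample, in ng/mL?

Overall dilution factor = 2.995 × 20 × 7.990 × 4 × 15 = 2.87 × 10⁴.
Original = 5.61 pg/mL × 2.87 × 10⁴ = 1.61 × 10⁵ pg/mL = 161 ng/mL.

161 ng/mL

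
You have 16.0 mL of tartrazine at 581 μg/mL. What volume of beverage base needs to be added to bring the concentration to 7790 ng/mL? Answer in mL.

7790 ng/mL = 7.79 μg/mL.
V₂ = C₁V₁/C₂ = 581 × 16.0 / 7.79 = 1193 mL.
Diluent to add = V₂ − V₁ = 1193 − 16.0 = 1180 mL.

1180 mL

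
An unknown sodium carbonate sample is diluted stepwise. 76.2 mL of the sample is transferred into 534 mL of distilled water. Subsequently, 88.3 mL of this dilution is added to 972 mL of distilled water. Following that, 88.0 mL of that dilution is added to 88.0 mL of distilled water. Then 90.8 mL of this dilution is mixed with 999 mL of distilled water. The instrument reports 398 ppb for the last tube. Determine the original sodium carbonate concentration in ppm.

Overall dilution factor = 8.008 × 12.01 × 2 × 12.00 = 2308.
Original = 398 ppb × 2308 = 9.19 × 10⁵ ppb = 919 ppm.

919 ppm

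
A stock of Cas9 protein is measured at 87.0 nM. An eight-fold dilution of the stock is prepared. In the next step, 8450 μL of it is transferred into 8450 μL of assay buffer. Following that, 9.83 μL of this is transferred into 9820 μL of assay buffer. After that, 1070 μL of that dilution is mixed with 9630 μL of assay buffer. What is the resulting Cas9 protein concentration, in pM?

Overall dilution factor = 8 × 2 × 1000.0 × 10 = 1.60 × 10⁵.
87.0 nM / 1.60 × 10⁵ = 5.44 × 10⁻⁴ nM = 0.544 pM.

0.544 pM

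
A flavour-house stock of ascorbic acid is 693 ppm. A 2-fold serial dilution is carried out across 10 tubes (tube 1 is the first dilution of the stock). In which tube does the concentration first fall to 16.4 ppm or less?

tube 6

Tube n has concentration 693 ppm / 2ⁿ.
Need 2ⁿ ≥ 693 ppm / 16.4 ppm = 42.3, so n ≥ 5.40.
First such tube: n = 6.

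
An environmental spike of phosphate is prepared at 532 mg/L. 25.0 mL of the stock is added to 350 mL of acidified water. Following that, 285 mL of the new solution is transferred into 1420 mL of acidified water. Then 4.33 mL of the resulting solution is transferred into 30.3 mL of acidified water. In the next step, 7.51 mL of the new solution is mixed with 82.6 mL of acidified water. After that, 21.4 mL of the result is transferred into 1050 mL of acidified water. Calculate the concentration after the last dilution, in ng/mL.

Overall dilution factor = 15 × 5.982 × 7.998 × 12.00 × 50.07 = 4.31 × 10⁵.
532 mg/L / 4.31 × 10⁵ = 1.23 × 10⁻³ mg/L = 1.23 ng/mL.

1.23 ng/mL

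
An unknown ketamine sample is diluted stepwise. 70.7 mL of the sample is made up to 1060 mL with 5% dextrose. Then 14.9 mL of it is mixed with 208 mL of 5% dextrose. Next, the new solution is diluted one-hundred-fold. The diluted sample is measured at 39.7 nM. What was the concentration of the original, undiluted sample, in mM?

0.890 mM

Overall dilution factor = 14.99 × 14.96 × 100 = 2.24 × 10⁴.
Original = 39.7 nM × 2.24 × 10⁴ = 8.90 × 10⁵ nM = 0.890 mM.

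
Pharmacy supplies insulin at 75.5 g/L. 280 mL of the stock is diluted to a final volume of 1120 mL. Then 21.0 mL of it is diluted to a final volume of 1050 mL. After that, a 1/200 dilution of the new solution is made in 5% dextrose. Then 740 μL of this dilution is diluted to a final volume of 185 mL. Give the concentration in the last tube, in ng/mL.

7.55 ng/mL

Overall dilution factor = 4 × 50 × 200 × 250 = 1.00 × 10⁷.
75.5 g/L / 1.00 × 10⁷ = 7.55 × 10⁻⁶ g/L = 7.55 ng/mL.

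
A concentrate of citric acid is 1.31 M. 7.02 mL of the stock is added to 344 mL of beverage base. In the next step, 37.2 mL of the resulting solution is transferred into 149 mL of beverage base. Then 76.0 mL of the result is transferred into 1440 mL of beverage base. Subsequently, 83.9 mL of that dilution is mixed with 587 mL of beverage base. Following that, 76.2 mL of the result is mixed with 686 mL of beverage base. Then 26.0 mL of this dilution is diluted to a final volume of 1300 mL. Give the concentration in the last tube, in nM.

65.6 nM

Overall dilution factor = 50.00 × 5.005 × 19.95 × 7.996 × 10.00 × 50 = 2.00 × 10⁷.
1.31 M / 2.00 × 10⁷ = 6.56 × 10⁻⁸ M = 65.6 nM.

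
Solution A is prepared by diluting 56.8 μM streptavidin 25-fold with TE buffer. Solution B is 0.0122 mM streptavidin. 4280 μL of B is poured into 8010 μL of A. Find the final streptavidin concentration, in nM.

C_A = 56.8 μM / 25 = 2.27 μM.
C_B = 0.0122 mM = 12.2 μM.
C_mix = (C_A·V_A + C_B·V_B)/(V_A + V_B) = (2.27×8010 + 12.2×4280) / 12290 = 5.73 μM = 5730 nM.

5730 nM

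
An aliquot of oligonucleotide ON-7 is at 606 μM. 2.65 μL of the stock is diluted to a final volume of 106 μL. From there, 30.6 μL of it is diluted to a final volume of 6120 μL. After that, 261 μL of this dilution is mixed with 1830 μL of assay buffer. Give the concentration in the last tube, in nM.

Overall dilution factor = 40 × 200 × 8.011 = 6.41 × 10⁴.
606 μM / 6.41 × 10⁴ = 9.46 × 10⁻³ μM = 9.46 nM.

9.46 nM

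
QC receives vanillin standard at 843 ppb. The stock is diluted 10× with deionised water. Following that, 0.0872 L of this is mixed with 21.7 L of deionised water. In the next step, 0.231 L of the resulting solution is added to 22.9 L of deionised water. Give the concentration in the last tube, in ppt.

3.37 ppt

Overall dilution factor = 10 × 249.9 × 100.1 = 2.50 × 10⁵.
843 ppb / 2.50 × 10⁵ = 3.37 × 10⁻³ ppb = 3.37 ppt.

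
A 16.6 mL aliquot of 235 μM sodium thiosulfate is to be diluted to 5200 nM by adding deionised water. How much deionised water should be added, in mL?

5200 nM = 5.20 μM.
V₂ = C₁V₁/C₂ = 235 × 16.6 / 5.20 = 750 mL.
Diluent to add = V₂ − V₁ = 750 − 16.6 = 734 mL.

734 mL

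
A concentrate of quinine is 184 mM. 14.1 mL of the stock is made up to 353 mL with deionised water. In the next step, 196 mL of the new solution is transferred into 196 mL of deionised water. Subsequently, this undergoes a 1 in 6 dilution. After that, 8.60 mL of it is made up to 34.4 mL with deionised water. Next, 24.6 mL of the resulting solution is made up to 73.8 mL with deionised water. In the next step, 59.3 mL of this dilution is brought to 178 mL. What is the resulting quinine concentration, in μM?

Overall dilution factor = 25.04 × 2 × 6 × 4 × 3 × 3.002 = 1.08 × 10⁴.
184 mM / 1.08 × 10⁴ = 0.0170 mM = 17.0 μM.

17.0 μM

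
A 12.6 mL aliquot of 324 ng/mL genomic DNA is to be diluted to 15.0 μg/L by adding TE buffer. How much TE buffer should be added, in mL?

15.0 μg/L = 15.0 ng/mL.
V₂ = C₁V₁/C₂ = 324 × 12.6 / 15.0 = 272 mL.
Diluent to add = V₂ − V₁ = 272 − 12.6 = 260 mL.

260 mL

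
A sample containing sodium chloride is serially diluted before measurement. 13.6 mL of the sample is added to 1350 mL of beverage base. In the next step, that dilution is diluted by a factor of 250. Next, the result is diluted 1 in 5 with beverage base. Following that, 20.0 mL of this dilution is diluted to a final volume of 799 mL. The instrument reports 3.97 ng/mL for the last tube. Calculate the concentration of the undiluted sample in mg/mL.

19.9 mg/mL

Overall dilution factor = 100.3 × 250 × 5 × 39.95 = 5.01 × 10⁶.
Original = 3.97 ng/mL × 5.01 × 10⁶ = 1.99 × 10⁷ ng/mL = 19.9 mg/mL.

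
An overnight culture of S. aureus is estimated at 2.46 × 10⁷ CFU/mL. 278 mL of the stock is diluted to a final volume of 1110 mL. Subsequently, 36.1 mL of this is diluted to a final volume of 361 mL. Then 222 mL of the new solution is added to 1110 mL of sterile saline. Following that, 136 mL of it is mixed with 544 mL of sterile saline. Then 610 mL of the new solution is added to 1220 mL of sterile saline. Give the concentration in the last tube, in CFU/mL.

Overall dilution factor = 3.993 × 10 × 6 × 5 × 3 = 3594.
2.46 × 10⁷ CFU/mL / 3594 = 6850 CFU/mL.

6850 CFU/mL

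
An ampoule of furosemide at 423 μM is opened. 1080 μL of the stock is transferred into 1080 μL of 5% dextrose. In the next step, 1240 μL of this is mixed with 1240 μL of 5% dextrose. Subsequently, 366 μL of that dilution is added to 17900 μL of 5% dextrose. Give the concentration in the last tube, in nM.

Overall dilution factor = 2 × 2 × 49.91 = 200.
423 μM / 200 = 2.12 μM = 2120 nM.

2120 nM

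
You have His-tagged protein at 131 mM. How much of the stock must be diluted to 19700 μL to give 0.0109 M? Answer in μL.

1640 μL

0.0109 M = 10.9 mM.
V₁ = C₂V₂/C₁ = 10.9 × 19700 / 131 = 1639 μL.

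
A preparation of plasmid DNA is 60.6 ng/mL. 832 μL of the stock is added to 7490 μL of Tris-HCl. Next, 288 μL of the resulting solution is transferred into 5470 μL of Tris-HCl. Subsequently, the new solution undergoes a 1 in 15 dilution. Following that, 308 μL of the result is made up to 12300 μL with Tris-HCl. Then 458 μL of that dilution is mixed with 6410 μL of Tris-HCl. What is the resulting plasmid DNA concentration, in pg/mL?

0.0337 pg/mL

Overall dilution factor = 10.00 × 19.99 × 15 × 39.94 × 15.00 = 1.80 × 10⁶.
60.6 ng/mL / 1.80 × 10⁶ = 3.37 × 10⁻⁵ ng/mL = 0.0337 pg/mL.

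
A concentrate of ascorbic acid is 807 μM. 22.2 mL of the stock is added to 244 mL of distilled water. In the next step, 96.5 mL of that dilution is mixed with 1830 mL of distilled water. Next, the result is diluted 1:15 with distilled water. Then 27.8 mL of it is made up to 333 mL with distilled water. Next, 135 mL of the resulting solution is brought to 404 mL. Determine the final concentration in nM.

6.27 nM

Overall dilution factor = 11.99 × 19.96 × 15 × 11.98 × 2.993 = 1.29 × 10⁵.
807 μM / 1.29 × 10⁵ = 6.27 × 10⁻³ μM = 6.27 nM.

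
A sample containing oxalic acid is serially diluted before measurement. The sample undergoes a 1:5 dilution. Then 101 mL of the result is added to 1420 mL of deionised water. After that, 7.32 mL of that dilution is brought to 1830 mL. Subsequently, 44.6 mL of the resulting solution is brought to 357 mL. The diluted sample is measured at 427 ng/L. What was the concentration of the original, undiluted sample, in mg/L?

64.3 mg/L

Overall dilution factor = 5 × 15.06 × 250 × 8.004 = 1.51 × 10⁵.
Original = 427 ng/L × 1.51 × 10⁵ = 6.43 × 10⁷ ng/L = 64.3 mg/L.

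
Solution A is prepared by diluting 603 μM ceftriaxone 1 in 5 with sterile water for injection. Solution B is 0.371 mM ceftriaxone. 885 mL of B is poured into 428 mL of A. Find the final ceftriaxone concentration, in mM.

0.289 mM

C_A = 603 μM / 5 = 121 μM.
C_B = 0.371 mM = 371 μM.
C_mix = (C_A·V_A + C_B·V_B)/(V_A + V_B) = (121×428 + 371×885) / 1313 = 289 μM = 0.289 mM.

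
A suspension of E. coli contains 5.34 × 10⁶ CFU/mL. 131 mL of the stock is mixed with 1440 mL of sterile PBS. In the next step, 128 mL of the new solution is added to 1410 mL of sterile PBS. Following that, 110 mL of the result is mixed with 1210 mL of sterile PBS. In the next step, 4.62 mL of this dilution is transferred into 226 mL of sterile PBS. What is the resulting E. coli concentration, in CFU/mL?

Overall dilution factor = 11.99 × 12.02 × 12 × 49.92 = 8.63 × 10⁴.
5.34 × 10⁶ CFU/mL / 8.63 × 10⁴ = 61.9 CFU/mL.

61.9 CFU/mL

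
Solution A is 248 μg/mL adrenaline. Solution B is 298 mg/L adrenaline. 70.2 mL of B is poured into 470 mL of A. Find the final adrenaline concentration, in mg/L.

C_B = 298 mg/L = 298 μg/mL.
C_mix = (C_A·V_A + C_B·V_B)/(V_A + V_B) = (248×470 + 298×70.2) / 540.2 = 254 μg/mL = 254 mg/L.

254 mg/L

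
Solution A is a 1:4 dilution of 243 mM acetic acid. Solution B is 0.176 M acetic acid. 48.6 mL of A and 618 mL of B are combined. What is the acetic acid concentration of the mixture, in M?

C_A = 243 mM / 4 = 60.8 mM.
C_B = 0.176 M = 176 mM.
C_mix = (C_A·V_A + C_B·V_B)/(V_A + V_B) = (60.8×48.6 + 176×618) / 666.6 = 168 mM = 0.168 M.

0.168 M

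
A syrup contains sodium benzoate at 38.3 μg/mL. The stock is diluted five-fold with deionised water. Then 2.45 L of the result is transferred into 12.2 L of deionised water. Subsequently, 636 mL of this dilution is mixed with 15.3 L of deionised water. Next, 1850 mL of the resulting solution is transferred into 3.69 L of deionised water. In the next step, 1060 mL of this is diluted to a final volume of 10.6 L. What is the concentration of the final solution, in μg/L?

Overall dilution factor = 5 × 5.980 × 25.06 × 2.995 × 10 = 2.24 × 10⁴.
38.3 μg/mL / 2.24 × 10⁴ = 1.71 × 10⁻³ μg/mL = 1.71 μg/L.

1.71 μg/L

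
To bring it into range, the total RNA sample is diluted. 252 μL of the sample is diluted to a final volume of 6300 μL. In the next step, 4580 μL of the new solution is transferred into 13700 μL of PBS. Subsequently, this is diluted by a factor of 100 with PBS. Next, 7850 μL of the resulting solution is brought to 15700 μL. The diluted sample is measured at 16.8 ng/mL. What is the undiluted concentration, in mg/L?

335 mg/L

Overall dilution factor = 25 × 3.991 × 100 × 2 = 2.00 × 10⁴.
Original = 16.8 ng/mL × 2.00 × 10⁴ = 3.35 × 10⁵ ng/mL = 335 mg/L.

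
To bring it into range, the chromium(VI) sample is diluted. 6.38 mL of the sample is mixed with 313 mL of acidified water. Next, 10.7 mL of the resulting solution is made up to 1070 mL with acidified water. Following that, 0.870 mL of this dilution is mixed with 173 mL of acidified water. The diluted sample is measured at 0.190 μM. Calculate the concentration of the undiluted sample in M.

0.190 M

Overall dilution factor = 50.06 × 100 × 199.9 = 1.00 × 10⁶.
Original = 0.190 μM × 1.00 × 10⁶ = 1.90 × 10⁵ μM = 0.190 M.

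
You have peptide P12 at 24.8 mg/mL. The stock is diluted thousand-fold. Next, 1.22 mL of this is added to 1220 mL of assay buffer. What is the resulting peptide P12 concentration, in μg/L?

Overall dilution factor = 1000 × 1001 = 1.00 × 10⁶.
24.8 mg/mL / 1.00 × 10⁶ = 2.48 × 10⁻⁵ mg/mL = 24.8 μg/L.

24.8 μg/L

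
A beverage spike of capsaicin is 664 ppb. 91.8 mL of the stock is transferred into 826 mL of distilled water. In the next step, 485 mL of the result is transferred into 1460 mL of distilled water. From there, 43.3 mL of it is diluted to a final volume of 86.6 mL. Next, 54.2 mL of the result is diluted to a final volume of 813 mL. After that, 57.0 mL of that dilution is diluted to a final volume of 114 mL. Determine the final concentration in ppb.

Overall dilution factor = 9.998 × 4.010 × 2 × 15 × 2 = 2406.
664 ppb / 2406 = 0.276 ppb.

0.276 ppb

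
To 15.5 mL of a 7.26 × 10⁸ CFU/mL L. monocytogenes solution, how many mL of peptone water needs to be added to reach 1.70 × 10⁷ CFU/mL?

V₂ = C₁V₁/C₂ = 7.26 × 10⁸ × 15.5 / 1.70 × 10⁷ = 662 mL.
Diluent to add = V₂ − V₁ = 662 − 15.5 = 646 mL.

646 mL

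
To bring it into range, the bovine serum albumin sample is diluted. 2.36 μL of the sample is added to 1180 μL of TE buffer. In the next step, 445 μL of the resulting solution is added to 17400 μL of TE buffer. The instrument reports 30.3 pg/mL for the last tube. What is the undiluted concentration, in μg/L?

609 μg/L

Overall dilution factor = 501 × 40.10 = 2.01 × 10⁴.
Original = 30.3 pg/mL × 2.01 × 10⁴ = 6.09 × 10⁵ pg/mL = 609 μg/L.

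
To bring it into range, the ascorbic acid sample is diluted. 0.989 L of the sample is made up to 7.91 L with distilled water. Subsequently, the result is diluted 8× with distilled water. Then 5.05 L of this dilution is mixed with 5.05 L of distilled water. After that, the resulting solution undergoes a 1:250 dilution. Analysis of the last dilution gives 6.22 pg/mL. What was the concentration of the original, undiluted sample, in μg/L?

Overall dilution factor = 7.998 × 8 × 2 × 250 = 3.20 × 10⁴.
Original = 6.22 pg/mL × 3.20 × 10⁴ = 1.99 × 10⁵ pg/mL = 199 μg/L.

199 μg/L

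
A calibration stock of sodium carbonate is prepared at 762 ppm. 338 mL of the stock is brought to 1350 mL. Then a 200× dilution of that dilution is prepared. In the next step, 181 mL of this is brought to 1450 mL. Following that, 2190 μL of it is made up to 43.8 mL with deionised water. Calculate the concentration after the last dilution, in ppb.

5.95 ppb

Overall dilution factor = 3.994 × 200 × 8.011 × 20 = 1.28 × 10⁵.
762 ppm / 1.28 × 10⁵ = 5.95 × 10⁻³ ppm = 5.95 ppb.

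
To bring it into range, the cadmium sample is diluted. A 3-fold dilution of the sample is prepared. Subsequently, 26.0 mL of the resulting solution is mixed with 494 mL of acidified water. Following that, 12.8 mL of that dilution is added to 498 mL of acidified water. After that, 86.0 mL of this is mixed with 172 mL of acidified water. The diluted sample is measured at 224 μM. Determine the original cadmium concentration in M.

1.61 M

Overall dilution factor = 3 × 20 × 39.91 × 3 = 7183.
Original = 224 μM × 7183 = 1.61 × 10⁶ μM = 1.61 M.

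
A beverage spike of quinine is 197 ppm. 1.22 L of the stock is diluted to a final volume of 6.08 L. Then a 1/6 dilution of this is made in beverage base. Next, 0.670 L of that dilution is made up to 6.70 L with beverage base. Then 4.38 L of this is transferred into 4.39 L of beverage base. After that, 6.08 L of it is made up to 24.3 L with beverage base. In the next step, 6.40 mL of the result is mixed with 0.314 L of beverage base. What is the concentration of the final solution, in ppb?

Overall dilution factor = 4.984 × 6 × 10 × 2.002 × 3.997 × 50.06 = 1.20 × 10⁵.
197 ppm / 1.20 × 10⁵ = 1.64 × 10⁻³ ppm = 1.64 ppb.

1.64 ppb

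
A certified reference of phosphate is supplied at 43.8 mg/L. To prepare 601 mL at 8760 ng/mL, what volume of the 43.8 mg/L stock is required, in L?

8760 ng/mL = 8.76 mg/L.
V₁ = C₂V₂/C₁ = 8.76 × 601 / 43.8 = 120 mL = 0.120 L.

0.120 L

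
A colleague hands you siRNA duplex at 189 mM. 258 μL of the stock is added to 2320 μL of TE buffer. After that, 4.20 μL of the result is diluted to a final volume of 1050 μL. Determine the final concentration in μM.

75.7 μM

Overall dilution factor = 9.992 × 250 = 2498.
189 mM / 2498 = 0.0757 mM = 75.7 μM.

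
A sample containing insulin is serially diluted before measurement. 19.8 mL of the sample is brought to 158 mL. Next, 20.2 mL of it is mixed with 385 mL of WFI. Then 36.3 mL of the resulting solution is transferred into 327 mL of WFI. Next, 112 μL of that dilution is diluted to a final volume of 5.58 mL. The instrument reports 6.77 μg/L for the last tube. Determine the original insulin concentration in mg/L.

540 mg/L

Overall dilution factor = 7.980 × 20.06 × 10.01 × 49.82 = 7.98 × 10⁴.
Original = 6.77 μg/L × 7.98 × 10⁴ = 5.40 × 10⁵ μg/L = 540 mg/L.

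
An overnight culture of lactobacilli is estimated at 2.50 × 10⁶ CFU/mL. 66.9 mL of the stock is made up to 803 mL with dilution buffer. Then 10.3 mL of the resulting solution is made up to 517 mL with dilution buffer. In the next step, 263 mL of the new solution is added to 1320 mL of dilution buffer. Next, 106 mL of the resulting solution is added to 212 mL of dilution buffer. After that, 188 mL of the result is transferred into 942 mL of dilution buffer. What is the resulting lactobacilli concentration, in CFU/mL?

Overall dilution factor = 12.00 × 50.19 × 6.019 × 3 × 6.011 = 6.54 × 10⁴.
2.50 × 10⁶ CFU/mL / 6.54 × 10⁴ = 38.2 CFU/mL.

38.2 CFU/mL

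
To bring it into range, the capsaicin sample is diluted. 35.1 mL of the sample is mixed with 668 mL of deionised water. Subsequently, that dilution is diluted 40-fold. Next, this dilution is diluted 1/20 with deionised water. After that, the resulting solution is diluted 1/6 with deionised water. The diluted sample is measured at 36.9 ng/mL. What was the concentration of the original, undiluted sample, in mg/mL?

Overall dilution factor = 20.03 × 40 × 20 × 6 = 9.62 × 10⁴.
Original = 36.9 ng/mL × 9.62 × 10⁴ = 3.55 × 10⁶ ng/mL = 3.55 mg/mL.

3.55 mg/mL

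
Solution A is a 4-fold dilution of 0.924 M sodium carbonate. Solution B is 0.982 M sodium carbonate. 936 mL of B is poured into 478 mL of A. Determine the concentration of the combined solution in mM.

C_A = 0.924 M / 4 = 0.231 M.
C_mix = (C_A·V_A + C_B·V_B)/(V_A + V_B) = (0.231×478 + 0.982×936) / 1414 = 0.728 M = 728 mM.

728 mM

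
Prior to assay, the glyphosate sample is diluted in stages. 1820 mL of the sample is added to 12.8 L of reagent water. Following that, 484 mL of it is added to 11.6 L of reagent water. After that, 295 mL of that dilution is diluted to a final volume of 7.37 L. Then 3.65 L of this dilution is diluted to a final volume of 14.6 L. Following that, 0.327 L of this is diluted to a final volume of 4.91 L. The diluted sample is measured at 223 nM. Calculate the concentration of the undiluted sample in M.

Overall dilution factor = 8.033 × 24.97 × 24.98 × 4 × 15.02 = 3.01 × 10⁵.
Original = 223 nM × 3.01 × 10⁵ = 6.71 × 10⁷ nM = 0.0671 M.

0.0671 M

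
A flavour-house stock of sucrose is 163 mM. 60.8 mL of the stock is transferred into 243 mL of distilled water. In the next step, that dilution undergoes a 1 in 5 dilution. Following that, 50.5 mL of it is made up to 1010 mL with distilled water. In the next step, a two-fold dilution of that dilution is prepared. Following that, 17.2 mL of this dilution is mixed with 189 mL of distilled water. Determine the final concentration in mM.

Overall dilution factor = 4.997 × 5 × 20 × 2 × 11.99 = 1.20 × 10⁴.
163 mM / 1.20 × 10⁴ = 0.0136 mM.

0.0136 mM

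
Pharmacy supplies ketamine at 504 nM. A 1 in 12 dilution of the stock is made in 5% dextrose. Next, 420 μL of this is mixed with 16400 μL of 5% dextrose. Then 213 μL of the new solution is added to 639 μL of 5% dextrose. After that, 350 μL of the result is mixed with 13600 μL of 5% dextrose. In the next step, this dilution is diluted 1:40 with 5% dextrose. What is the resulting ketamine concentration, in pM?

0.164 pM

Overall dilution factor = 12 × 40.05 × 4 × 39.86 × 40 = 3.06 × 10⁶.
504 nM / 3.06 × 10⁶ = 1.64 × 10⁻⁴ nM = 0.164 pM.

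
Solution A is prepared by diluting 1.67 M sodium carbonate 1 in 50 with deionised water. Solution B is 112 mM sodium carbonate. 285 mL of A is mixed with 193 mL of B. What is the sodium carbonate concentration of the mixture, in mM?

C_A = 1.67 M / 50 = 0.0334 M.
C_B = 112 mM = 0.112 M.
C_mix = (C_A·V_A + C_B·V_B)/(V_A + V_B) = (0.0334×285 + 0.112×193) / 478.0 = 0.0651 M = 65.1 mM.

65.1 mM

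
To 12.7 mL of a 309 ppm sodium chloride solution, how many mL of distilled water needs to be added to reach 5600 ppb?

5600 ppb = 5.60 ppm.
V₂ = C₁V₁/C₂ = 309 × 12.7 / 5.60 = 701 mL.
Diluent to add = V₂ − V₁ = 701 − 12.7 = 688 mL.

688 mL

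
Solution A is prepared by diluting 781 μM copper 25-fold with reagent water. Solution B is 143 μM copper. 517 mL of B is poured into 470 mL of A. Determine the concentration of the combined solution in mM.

C_A = 781 μM / 25 = 31.2 μM.
C_mix = (C_A·V_A + C_B·V_B)/(V_A + V_B) = (31.2×470 + 143×517) / 987.0 = 89.8 μM = 0.0898 mM.

0.0898 mM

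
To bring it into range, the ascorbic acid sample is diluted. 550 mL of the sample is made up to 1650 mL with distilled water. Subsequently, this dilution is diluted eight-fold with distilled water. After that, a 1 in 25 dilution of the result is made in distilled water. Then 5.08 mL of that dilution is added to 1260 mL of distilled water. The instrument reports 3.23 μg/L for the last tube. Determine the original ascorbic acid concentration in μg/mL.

Overall dilution factor = 3 × 8 × 25 × 249.0 = 1.49 × 10⁵.
Original = 3.23 μg/L × 1.49 × 10⁵ = 4.83 × 10⁵ μg/L = 483 μg/mL.

483 μg/mL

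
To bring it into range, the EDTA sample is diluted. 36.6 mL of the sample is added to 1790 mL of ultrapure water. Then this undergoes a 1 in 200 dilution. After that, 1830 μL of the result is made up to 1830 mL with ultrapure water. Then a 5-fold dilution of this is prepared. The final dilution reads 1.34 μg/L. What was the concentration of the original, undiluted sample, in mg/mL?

Overall dilution factor = 49.91 × 200 × 1000 × 5 = 4.99 × 10⁷.
Original = 1.34 μg/L × 4.99 × 10⁷ = 6.69 × 10⁷ μg/L = 66.9 mg/mL.

66.9 mg/mL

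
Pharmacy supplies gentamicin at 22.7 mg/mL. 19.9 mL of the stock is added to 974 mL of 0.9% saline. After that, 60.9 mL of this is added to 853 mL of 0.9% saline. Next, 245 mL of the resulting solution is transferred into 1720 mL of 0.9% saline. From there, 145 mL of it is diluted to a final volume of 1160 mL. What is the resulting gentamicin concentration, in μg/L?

Overall dilution factor = 49.94 × 15.01 × 8.020 × 8 = 4.81 × 10⁴.
22.7 mg/mL / 4.81 × 10⁴ = 4.72 × 10⁻⁴ mg/mL = 472 μg/L.

472 μg/L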